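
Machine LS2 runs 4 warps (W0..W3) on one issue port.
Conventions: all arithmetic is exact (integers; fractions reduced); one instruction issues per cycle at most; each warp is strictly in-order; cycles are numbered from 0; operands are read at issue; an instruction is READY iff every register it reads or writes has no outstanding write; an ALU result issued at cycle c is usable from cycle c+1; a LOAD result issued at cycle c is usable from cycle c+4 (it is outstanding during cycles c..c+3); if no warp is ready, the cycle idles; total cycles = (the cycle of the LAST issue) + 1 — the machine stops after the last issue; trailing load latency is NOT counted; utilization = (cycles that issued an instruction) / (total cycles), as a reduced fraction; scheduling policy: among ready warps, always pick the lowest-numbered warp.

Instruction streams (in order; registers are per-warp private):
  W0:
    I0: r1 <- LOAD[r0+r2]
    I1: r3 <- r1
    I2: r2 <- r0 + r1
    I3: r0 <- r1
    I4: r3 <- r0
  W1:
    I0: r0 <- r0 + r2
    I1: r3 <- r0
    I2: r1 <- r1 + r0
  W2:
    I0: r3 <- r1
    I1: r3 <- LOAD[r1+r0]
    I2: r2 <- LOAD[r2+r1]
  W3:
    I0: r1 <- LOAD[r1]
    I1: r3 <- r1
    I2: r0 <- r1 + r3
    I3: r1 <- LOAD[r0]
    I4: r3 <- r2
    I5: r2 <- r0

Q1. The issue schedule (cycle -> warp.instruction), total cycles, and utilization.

cycle 0: W0.I0
cycle 1: W1.I0
cycle 2: W1.I1
cycle 3: W1.I2
cycle 4: W0.I1
cycle 5: W0.I2
cycle 6: W0.I3
cycle 7: W0.I4
cycle 8: W2.I0
cycle 9: W2.I1
cycle 10: W2.I2
cycle 11: W3.I0
cycle 12: idle
cycle 13: idle
cycle 14: idle
cycle 15: W3.I1
cycle 16: W3.I2
cycle 17: W3.I3
cycle 18: W3.I4
cycle 19: W3.I5

Answer: 20 cycles, utilization 17/20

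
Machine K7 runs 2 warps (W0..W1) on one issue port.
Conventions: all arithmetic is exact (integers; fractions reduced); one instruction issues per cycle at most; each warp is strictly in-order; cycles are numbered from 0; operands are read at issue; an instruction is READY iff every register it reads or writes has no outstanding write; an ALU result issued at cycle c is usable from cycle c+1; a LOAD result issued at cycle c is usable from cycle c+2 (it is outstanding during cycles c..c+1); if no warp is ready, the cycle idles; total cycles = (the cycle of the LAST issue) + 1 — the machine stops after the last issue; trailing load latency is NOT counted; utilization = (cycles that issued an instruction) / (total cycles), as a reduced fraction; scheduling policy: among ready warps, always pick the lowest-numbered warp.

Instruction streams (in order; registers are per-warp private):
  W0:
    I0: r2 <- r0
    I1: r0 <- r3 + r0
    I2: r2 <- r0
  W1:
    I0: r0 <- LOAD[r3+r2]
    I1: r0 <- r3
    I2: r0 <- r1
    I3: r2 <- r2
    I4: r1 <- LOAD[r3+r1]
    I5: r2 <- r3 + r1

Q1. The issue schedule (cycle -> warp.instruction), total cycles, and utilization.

cycle 0: W0.I0
cycle 1: W0.I1
cycle 2: W0.I2
cycle 3: W1.I0
cycle 4: idle
cycle 5: W1.I1
cycle 6: W1.I2
cycle 7: W1.I3
cycle 8: W1.I4
cycle 9: idle
cycle 10: W1.I5

Answer: 11 cycles, utilization 9/11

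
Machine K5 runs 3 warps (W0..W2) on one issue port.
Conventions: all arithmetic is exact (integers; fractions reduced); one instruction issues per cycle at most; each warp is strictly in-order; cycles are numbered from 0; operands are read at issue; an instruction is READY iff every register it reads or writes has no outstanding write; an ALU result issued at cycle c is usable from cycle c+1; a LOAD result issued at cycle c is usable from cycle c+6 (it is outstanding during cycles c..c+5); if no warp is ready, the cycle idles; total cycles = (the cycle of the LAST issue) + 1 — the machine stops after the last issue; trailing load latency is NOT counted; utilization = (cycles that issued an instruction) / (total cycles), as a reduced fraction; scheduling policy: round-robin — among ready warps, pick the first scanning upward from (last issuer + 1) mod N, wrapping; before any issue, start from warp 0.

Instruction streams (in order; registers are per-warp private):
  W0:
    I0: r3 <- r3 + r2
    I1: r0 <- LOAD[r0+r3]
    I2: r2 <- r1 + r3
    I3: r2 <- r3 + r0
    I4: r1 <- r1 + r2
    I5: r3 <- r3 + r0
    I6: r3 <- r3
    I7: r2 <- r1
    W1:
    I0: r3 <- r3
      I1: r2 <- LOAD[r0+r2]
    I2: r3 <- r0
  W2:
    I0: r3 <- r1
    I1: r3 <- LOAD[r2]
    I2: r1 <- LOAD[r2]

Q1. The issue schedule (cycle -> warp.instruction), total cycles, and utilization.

cycle 0: W0.I0
cycle 1: W1.I0
cycle 2: W2.I0
cycle 3: W0.I1
cycle 4: W1.I1
cycle 5: W2.I1
cycle 6: W0.I2
cycle 7: W1.I2
cycle 8: W2.I2
cycle 9: W0.I3
cycle 10: W0.I4
cycle 11: W0.I5
cycle 12: W0.I6
cycle 13: W0.I7

Answer: 14 cycles, utilization 1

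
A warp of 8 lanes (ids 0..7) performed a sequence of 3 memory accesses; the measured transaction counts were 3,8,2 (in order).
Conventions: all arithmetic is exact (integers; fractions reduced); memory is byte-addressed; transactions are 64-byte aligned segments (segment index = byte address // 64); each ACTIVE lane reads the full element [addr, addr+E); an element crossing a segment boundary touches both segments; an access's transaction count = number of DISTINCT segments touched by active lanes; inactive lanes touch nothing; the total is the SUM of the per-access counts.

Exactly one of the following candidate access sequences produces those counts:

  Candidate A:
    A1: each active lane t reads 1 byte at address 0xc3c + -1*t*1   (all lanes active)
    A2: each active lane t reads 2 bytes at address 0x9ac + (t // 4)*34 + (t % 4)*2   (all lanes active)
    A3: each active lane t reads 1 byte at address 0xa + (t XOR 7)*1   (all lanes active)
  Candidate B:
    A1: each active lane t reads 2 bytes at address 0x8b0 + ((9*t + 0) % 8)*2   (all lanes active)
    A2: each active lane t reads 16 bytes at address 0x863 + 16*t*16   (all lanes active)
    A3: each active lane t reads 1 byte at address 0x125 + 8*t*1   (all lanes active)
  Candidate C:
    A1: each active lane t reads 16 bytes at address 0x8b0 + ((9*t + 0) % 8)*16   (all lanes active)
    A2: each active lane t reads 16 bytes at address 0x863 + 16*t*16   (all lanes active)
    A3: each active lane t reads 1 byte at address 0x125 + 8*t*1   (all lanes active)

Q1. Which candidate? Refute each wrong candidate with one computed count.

A: A1 gives 1 transaction, not 3
B: A1 gives 1 transaction, not 3
C: all counts match (3,8,2)

Answer: C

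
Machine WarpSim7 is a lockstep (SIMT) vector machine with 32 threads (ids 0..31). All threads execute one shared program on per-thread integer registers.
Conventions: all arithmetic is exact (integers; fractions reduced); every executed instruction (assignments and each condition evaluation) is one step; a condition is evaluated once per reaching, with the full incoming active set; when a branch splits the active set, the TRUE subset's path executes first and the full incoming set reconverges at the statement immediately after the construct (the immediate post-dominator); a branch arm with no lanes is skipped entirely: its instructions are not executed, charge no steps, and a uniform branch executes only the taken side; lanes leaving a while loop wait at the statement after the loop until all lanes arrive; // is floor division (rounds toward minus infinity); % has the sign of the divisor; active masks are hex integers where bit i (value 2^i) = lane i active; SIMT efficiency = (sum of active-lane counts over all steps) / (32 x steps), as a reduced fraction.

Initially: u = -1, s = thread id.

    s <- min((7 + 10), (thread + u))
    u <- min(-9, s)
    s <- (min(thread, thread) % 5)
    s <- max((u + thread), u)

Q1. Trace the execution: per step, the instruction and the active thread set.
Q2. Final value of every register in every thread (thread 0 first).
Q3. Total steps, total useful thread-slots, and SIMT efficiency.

step 0: s <- min((7 + 10), (thread + u)) 0xffffffff
step 1: u <- min(-9, s)              0xffffffff
step 2: s <- (min(thread, thread) % 5) 0xffffffff
step 3: s <- max((u + thread), u)    0xffffffff

Answer: 4 steps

u: -9,-9,-9,-9,-9,-9,-9,-9,-9,-9,-9,-9,-9,-9,-9,-9,-9,-9,-9,-9,-9,-9,-9,-9,-9,-9,-9,-9,-9,-9,-9,-9
s: -9,-8,-7,-6,-5,-4,-3,-2,-1,0,1,2,3,4,5,6,7,8,9,10,11,12,13,14,15,16,17,18,19,20,21,22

steps = 4; useful = 128; efficiency = 128/128 = 1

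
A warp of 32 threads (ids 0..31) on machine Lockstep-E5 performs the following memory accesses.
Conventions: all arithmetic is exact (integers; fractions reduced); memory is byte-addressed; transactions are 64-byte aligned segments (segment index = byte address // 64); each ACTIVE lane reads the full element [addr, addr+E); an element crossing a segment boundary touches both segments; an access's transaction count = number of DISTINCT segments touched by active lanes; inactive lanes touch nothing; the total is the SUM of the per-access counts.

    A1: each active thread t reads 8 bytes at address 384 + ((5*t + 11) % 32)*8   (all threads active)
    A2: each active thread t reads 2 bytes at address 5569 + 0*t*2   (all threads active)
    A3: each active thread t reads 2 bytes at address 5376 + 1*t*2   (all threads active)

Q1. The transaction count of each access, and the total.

A1: 4 transactions
A2: 1 transaction
A3: 1 transaction

Answer: 4,1,1; total 6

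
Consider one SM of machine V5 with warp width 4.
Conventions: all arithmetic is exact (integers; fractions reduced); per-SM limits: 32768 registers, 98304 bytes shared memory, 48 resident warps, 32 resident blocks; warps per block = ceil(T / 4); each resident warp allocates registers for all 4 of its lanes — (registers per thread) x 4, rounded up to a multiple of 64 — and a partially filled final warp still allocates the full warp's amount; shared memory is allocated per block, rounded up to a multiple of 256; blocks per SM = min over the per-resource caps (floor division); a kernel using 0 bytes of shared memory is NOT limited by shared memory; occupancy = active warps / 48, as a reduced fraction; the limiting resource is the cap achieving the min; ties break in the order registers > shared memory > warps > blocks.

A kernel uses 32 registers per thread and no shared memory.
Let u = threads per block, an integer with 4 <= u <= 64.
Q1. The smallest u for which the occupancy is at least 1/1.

Answer: u = 5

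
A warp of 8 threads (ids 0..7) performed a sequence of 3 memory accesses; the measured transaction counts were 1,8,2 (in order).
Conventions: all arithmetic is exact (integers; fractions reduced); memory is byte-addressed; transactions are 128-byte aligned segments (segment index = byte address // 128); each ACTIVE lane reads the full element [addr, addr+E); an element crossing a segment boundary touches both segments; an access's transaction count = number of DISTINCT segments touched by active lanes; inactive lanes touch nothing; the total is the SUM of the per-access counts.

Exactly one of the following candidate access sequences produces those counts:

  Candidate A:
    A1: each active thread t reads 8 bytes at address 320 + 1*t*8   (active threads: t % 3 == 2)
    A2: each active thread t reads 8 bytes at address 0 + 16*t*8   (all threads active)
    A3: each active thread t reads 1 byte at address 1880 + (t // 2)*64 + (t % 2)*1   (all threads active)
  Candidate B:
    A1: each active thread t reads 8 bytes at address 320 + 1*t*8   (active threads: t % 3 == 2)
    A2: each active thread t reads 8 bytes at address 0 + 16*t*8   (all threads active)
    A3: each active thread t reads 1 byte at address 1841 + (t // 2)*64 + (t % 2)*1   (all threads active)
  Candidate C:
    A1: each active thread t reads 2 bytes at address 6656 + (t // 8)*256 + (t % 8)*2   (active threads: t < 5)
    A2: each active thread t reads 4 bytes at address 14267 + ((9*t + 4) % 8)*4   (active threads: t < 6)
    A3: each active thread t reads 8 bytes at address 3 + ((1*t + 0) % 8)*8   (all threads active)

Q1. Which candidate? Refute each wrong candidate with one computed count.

A: A3 gives 3 transactions, not 2
C: A2 gives 1 transaction, not 8
B: all counts match (1,8,2)

Answer: B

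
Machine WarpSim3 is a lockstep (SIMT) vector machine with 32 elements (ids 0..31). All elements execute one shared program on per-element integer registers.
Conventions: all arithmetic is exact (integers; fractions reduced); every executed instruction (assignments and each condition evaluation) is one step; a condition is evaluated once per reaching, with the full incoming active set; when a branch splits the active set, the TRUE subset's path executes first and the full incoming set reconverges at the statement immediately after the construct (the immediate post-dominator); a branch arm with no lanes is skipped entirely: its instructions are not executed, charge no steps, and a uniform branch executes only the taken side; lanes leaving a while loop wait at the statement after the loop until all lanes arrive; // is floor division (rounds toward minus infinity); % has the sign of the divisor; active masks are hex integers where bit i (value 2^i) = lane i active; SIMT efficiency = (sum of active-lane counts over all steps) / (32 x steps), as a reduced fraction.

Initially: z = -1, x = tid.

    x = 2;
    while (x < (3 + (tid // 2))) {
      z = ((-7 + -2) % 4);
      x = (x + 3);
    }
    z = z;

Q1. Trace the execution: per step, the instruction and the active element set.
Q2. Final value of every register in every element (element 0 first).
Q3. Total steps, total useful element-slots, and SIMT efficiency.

step 0: x <- 2                       0xffffffff
step 1: eval (x < (3 + (tid // 2)))  0xffffffff
step 2: z <- ((-7 + -2) % 4)         0xffffffff
step 3: x <- (x + 3)                 0xffffffff
step 4: eval (x < (3 + (tid // 2)))  0xffffffff
step 5: z <- ((-7 + -2) % 4)         0xffffffc0
step 6: x <- (x + 3)                 0xffffffc0
step 7: eval (x < (3 + (tid // 2)))  0xffffffc0
step 8: z <- ((-7 + -2) % 4)         0xfffff000
step 9: x <- (x + 3)                 0xfffff000
step 10: eval (x < (3 + (tid // 2)))  0xfffff000
step 11: z <- ((-7 + -2) % 4)         0xfffc0000
step 12: x <- (x + 3)                 0xfffc0000
step 13: eval (x < (3 + (tid // 2)))  0xfffc0000
step 14: z <- ((-7 + -2) % 4)         0xff000000
step 15: x <- (x + 3)                 0xff000000
step 16: eval (x < (3 + (tid // 2)))  0xff000000
step 17: z <- ((-7 + -2) % 4)         0xc0000000
step 18: x <- (x + 3)                 0xc0000000
step 19: eval (x < (3 + (tid // 2)))  0xc0000000
step 20: z <- z                       0xffffffff

Answer: 21 steps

z: 3,3,3,3,3,3,3,3,3,3,3,3,3,3,3,3,3,3,3,3,3,3,3,3,3,3,3,3,3,3,3,3
x: 5,5,5,5,5,5,8,8,8,8,8,8,11,11,11,11,11,11,14,14,14,14,14,14,17,17,17,17,17,17,20,20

steps = 21; useful = 402; efficiency = 402/672 = 67/112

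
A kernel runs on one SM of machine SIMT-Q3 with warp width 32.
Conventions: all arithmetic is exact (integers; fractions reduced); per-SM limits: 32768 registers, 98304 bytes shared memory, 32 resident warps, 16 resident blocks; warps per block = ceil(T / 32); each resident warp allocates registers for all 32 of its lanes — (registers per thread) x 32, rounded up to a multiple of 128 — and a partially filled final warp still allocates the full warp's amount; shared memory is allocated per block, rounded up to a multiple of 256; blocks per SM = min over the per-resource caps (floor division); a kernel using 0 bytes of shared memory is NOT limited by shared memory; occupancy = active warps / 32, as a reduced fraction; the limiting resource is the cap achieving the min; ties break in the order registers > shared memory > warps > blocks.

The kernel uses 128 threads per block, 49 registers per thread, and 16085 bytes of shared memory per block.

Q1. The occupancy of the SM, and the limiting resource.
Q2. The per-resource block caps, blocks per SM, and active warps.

Answer: occupancy 1/2, limited by registers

registers: 4 blocks
shared memory: 6 blocks
warps: 8 blocks
blocks: 16 blocks

Answer: 4 blocks, 16 active warps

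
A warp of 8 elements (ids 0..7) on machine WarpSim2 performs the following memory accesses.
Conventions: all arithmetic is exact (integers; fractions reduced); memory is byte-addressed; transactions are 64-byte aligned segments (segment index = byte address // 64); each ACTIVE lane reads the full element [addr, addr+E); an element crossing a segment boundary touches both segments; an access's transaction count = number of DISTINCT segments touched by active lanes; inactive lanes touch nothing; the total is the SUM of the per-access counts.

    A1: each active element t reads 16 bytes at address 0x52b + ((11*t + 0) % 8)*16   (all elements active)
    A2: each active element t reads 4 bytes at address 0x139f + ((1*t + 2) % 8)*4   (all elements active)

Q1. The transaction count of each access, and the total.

A1: 3 transactions
A2: 1 transaction

Answer: 3,1; total 4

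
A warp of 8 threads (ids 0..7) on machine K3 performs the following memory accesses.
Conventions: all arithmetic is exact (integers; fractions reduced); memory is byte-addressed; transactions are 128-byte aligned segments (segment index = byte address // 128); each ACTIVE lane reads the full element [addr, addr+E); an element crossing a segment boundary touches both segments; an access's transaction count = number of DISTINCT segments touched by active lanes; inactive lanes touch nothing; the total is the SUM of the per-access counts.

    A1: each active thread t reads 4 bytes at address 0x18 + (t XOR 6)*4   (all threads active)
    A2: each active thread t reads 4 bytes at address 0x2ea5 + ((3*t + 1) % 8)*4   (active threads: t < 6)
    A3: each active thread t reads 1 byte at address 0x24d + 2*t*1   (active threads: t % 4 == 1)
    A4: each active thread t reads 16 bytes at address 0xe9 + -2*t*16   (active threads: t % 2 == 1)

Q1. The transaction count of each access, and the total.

A1: 1 transaction
A2: 1 transaction
A3: 1 transaction
A4: 2 transactions

Answer: 1,1,1,2; total 5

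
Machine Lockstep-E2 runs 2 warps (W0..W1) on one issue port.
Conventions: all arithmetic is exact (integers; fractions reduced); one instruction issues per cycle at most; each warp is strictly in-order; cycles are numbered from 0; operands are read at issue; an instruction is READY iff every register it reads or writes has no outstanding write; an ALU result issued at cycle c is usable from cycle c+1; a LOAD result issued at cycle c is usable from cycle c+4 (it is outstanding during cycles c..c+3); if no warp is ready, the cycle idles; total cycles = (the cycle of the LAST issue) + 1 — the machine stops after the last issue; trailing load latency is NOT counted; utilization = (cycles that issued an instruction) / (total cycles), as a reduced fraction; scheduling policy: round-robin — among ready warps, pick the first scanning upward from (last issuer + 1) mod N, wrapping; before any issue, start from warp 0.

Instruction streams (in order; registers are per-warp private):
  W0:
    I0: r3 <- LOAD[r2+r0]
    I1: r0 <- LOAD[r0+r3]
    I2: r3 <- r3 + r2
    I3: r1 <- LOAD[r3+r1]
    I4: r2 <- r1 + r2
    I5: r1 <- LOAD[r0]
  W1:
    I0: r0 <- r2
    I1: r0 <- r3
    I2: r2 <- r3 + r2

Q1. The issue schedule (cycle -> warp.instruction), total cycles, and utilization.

cycle 0: W0.I0
cycle 1: W1.I0
cycle 2: W1.I1
cycle 3: W1.I2
cycle 4: W0.I1
cycle 5: W0.I2
cycle 6: W0.I3
cycle 7: idle
cycle 8: idle
cycle 9: idle
cycle 10: W0.I4
cycle 11: W0.I5

Answer: 12 cycles, utilization 3/4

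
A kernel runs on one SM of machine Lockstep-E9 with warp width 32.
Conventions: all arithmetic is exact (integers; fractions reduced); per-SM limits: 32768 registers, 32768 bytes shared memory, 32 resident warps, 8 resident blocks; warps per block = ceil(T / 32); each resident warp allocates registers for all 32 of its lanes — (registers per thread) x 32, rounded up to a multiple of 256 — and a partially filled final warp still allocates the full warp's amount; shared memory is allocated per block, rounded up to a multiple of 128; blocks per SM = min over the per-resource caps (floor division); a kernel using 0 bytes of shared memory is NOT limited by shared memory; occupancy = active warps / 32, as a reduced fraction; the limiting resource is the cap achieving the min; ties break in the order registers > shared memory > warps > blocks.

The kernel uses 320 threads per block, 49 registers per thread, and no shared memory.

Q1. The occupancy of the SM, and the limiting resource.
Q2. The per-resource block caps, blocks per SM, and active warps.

Answer: occupancy 5/16, limited by registers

registers: 1 block
shared memory: no limit (kernel uses none)
warps: 3 blocks
blocks: 8 blocks

Answer: 1 block, 10 active warps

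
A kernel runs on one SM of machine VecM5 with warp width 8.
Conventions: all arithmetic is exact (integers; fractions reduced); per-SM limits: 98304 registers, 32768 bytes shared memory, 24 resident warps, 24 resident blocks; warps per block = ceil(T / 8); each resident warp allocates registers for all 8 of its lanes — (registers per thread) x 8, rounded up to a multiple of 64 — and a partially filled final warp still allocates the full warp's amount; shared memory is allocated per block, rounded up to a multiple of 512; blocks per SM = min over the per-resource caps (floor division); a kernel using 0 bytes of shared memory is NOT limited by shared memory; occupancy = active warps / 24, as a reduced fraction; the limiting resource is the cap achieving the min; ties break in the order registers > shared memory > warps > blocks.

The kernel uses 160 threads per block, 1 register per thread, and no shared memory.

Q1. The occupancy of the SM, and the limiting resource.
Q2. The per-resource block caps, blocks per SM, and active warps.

Answer: occupancy 5/6, limited by warps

registers: 76 blocks
shared memory: no limit (kernel uses none)
warps: 1 block
blocks: 24 blocks

Answer: 1 block, 20 active warps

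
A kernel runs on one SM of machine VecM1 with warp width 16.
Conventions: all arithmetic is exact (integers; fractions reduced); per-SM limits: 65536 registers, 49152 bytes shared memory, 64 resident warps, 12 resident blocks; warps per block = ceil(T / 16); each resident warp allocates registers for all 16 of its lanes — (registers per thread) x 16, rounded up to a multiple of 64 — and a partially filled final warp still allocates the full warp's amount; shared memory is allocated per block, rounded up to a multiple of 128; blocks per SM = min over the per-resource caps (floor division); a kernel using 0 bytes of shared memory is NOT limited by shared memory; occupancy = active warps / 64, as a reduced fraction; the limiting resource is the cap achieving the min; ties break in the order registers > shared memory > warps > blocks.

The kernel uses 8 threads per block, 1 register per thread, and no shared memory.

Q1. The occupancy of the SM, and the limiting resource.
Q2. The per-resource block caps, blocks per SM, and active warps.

Answer: occupancy 3/16, limited by blocks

registers: 1024 blocks
shared memory: no limit (kernel uses none)
warps: 64 blocks
blocks: 12 blocks

Answer: 12 blocks, 12 active warps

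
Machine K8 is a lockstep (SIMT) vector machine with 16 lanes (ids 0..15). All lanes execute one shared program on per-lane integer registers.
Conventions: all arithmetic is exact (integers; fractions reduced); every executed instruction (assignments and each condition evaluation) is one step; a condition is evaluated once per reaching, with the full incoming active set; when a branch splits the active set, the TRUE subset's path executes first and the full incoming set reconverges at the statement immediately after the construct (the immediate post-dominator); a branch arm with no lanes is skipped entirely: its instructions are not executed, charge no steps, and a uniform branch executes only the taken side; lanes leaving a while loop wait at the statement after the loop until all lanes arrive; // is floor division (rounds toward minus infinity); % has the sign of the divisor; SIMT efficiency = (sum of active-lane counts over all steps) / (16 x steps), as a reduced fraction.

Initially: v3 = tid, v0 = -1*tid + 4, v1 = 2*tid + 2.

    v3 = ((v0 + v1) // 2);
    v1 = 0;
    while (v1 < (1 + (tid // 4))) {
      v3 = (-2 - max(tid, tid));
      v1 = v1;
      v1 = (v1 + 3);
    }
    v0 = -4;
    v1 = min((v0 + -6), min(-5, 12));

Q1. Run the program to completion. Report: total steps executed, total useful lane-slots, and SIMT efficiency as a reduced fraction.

Answer: 13 steps, 160 useful, 10/13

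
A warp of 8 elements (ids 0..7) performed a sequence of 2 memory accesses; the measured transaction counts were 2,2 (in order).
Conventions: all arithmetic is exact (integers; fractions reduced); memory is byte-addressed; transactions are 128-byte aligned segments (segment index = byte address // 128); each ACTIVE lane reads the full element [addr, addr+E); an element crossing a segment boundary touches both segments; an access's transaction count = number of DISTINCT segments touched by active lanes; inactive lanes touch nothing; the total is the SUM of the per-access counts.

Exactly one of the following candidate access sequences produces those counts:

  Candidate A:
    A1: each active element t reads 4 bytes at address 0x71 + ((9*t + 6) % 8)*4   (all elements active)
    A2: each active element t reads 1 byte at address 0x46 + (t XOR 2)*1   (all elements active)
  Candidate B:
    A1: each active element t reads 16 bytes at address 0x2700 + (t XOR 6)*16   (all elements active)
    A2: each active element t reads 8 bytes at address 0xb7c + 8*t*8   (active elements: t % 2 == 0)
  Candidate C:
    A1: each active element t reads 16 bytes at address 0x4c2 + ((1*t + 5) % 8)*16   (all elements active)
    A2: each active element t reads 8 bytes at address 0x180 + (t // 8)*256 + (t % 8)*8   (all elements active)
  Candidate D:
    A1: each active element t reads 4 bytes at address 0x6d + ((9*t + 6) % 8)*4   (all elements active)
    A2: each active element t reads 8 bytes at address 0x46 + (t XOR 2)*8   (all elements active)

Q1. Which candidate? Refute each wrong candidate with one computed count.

A: A2 gives 1 transaction, not 2
B: A1 gives 1 transaction, not 2
C: A2 gives 1 transaction, not 2
D: all counts match (2,2)

Answer: D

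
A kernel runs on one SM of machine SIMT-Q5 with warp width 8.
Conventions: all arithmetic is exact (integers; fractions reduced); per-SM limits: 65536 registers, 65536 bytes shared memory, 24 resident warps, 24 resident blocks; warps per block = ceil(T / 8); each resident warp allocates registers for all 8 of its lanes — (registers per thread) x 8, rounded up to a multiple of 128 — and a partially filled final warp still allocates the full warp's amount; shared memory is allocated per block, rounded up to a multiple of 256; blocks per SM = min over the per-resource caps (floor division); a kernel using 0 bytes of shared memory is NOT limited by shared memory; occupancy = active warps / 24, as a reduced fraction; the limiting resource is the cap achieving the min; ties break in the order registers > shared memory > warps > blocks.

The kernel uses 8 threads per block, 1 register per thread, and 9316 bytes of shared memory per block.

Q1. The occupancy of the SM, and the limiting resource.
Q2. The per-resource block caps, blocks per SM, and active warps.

Answer: occupancy 1/4, limited by shared memory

registers: 512 blocks
shared memory: 6 blocks
warps: 24 blocks
blocks: 24 blocks

Answer: 6 blocks, 6 active warps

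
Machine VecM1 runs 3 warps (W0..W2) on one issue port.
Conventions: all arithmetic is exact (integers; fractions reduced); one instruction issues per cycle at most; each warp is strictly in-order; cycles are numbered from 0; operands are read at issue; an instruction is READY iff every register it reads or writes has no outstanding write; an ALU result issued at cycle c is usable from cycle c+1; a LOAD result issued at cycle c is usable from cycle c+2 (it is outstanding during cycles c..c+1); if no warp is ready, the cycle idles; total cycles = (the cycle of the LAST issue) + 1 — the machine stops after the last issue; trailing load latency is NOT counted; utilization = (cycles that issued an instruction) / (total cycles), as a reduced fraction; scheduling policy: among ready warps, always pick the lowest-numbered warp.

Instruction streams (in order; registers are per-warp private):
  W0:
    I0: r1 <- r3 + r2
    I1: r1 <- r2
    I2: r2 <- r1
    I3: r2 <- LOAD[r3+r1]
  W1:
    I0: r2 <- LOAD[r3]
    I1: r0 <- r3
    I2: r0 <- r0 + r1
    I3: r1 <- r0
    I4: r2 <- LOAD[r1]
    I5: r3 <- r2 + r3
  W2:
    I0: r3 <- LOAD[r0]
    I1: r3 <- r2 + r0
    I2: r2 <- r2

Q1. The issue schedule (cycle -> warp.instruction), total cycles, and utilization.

cycle 0: W0.I0
cycle 1: W0.I1
cycle 2: W0.I2
cycle 3: W0.I3
cycle 4: W1.I0
cycle 5: W1.I1
cycle 6: W1.I2
cycle 7: W1.I3
cycle 8: W1.I4
cycle 9: W2.I0
cycle 10: W1.I5
cycle 11: W2.I1
cycle 12: W2.I2

Answer: 13 cycles, utilization 1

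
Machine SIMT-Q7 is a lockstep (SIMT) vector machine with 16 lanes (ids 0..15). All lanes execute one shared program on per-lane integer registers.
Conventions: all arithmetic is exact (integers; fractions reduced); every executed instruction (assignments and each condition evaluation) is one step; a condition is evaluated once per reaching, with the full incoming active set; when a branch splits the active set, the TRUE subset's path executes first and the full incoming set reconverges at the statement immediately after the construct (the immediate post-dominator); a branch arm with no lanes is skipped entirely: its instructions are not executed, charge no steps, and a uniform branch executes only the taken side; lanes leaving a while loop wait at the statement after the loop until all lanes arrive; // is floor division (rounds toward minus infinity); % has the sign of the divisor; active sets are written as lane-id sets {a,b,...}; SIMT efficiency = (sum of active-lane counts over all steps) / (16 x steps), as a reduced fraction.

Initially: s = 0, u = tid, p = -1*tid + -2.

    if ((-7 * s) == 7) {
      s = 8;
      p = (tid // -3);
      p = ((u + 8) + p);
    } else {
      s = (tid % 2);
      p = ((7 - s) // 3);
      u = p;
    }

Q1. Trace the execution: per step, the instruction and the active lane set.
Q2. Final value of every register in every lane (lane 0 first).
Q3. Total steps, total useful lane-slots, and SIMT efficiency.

step 0: eval ((-7 * s) == 7)         {0,1,2,3,4,5,6,7,8,9,10,11,12,13,14,15}
step 1: s <- (tid % 2)               {0,1,2,3,4,5,6,7,8,9,10,11,12,13,14,15}
step 2: p <- ((7 - s) // 3)          {0,1,2,3,4,5,6,7,8,9,10,11,12,13,14,15}
step 3: u <- p                       {0,1,2,3,4,5,6,7,8,9,10,11,12,13,14,15}

Answer: 4 steps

s: 0,1,0,1,0,1,0,1,0,1,0,1,0,1,0,1
u: 2,2,2,2,2,2,2,2,2,2,2,2,2,2,2,2
p: 2,2,2,2,2,2,2,2,2,2,2,2,2,2,2,2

steps = 4; useful = 64; efficiency = 64/64 = 1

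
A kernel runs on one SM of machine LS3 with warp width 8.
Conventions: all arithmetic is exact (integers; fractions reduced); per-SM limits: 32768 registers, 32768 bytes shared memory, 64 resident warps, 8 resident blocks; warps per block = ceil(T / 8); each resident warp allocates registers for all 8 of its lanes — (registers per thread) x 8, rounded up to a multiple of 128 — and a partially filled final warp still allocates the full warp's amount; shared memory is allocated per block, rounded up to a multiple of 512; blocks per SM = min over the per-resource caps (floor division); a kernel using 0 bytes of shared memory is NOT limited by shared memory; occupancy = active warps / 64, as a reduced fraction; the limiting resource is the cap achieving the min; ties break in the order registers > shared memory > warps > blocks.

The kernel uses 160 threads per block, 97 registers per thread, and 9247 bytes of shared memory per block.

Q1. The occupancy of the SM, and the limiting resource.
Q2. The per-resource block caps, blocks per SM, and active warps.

Answer: occupancy 5/16, limited by registers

registers: 1 block
shared memory: 3 blocks
warps: 3 blocks
blocks: 8 blocks

Answer: 1 block, 20 active warps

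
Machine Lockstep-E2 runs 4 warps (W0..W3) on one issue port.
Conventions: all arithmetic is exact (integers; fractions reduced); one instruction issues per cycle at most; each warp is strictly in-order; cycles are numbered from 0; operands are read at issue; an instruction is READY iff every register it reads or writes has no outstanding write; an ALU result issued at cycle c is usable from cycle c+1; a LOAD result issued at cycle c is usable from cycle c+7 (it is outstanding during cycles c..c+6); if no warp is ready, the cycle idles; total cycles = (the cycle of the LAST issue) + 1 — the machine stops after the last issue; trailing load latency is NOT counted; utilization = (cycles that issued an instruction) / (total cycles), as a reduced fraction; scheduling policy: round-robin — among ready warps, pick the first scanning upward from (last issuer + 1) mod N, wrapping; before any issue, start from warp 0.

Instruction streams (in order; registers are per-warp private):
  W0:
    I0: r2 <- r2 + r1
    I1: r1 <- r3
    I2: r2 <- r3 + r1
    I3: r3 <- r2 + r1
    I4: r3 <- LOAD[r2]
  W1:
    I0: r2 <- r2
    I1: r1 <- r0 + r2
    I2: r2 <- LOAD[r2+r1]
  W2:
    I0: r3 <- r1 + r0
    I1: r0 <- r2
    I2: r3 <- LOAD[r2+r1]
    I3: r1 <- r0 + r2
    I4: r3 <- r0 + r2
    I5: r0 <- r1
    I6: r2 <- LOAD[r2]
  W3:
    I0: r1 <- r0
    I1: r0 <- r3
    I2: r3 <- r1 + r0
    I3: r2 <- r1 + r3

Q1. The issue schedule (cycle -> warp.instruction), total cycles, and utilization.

cycle 0: W0.I0
cycle 1: W1.I0
cycle 2: W2.I0
cycle 3: W3.I0
cycle 4: W0.I1
cycle 5: W1.I1
cycle 6: W2.I1
cycle 7: W3.I1
cycle 8: W0.I2
cycle 9: W1.I2
cycle 10: W2.I2
cycle 11: W3.I2
cycle 12: W0.I3
cycle 13: W2.I3
cycle 14: W3.I3
cycle 15: W0.I4
cycle 16: idle
cycle 17: W2.I4
cycle 18: W2.I5
cycle 19: W2.I6

Answer: 20 cycles, utilization 19/20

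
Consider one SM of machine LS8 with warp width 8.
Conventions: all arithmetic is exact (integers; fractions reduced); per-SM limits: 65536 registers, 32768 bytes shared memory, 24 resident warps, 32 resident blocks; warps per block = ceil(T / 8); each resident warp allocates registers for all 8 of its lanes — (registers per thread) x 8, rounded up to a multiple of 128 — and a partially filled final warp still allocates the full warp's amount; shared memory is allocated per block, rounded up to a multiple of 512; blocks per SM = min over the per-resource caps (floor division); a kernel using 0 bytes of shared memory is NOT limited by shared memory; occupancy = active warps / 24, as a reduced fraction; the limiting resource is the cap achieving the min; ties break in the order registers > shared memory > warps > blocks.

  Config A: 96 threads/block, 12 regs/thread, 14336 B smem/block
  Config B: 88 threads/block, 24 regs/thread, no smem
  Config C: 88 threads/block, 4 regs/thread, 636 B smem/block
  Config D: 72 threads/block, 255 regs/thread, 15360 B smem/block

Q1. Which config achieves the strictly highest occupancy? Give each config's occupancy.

occupancies: A 1, B 11/12, C 11/12, D 3/4

Answer: A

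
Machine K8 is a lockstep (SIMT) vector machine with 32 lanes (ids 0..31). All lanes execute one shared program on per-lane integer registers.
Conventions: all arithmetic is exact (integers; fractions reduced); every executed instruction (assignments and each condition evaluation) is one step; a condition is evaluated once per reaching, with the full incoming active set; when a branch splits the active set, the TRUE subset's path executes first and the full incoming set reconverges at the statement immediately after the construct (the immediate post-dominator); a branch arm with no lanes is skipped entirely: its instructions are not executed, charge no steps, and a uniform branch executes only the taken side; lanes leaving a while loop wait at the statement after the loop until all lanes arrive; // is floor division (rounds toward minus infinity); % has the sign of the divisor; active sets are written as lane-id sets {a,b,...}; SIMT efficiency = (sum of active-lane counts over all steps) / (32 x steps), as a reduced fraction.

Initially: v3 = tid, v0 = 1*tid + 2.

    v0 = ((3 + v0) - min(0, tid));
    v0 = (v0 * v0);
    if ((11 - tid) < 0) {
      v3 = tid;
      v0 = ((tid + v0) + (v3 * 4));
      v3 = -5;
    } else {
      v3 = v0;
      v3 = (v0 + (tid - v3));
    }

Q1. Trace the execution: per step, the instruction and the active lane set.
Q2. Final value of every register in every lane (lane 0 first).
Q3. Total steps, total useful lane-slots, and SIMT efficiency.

step 0: v0 <- ((3 + v0) - min(0, tid)) {0,1,2,3,4,5,6,7,8,9,10,11,12,13,14,15,16,17,18,19,20,21,22,23,24,25,26,27,28,29,30,31}
step 1: v0 <- (v0 * v0)              {0,1,2,3,4,5,6,7,8,9,10,11,12,13,14,15,16,17,18,19,20,21,22,23,24,25,26,27,28,29,30,31}
step 2: eval ((11 - tid) < 0)        {0,1,2,3,4,5,6,7,8,9,10,11,12,13,14,15,16,17,18,19,20,21,22,23,24,25,26,27,28,29,30,31}
step 3: v3 <- tid                    {12,13,14,15,16,17,18,19,20,21,22,23,24,25,26,27,28,29,30,31}
step 4: v0 <- ((tid + v0) + (v3 * 4)) {12,13,14,15,16,17,18,19,20,21,22,23,24,25,26,27,28,29,30,31}
step 5: v3 <- -5                     {12,13,14,15,16,17,18,19,20,21,22,23,24,25,26,27,28,29,30,31}
step 6: v3 <- v0                     {0,1,2,3,4,5,6,7,8,9,10,11}
step 7: v3 <- (v0 + (tid - v3))      {0,1,2,3,4,5,6,7,8,9,10,11}

Answer: 8 steps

v3: 0,1,2,3,4,5,6,7,8,9,10,11,-5,-5,-5,-5,-5,-5,-5,-5,-5,-5,-5,-5,-5,-5,-5,-5,-5,-5,-5,-5
v0: 25,36,49,64,81,100,121,144,169,196,225,256,349,389,431,475,521,569,619,671,725,781,839,899,961,1025,1091,1159,1229,1301,1375,1451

steps = 8; useful = 180; efficiency = 180/256 = 45/64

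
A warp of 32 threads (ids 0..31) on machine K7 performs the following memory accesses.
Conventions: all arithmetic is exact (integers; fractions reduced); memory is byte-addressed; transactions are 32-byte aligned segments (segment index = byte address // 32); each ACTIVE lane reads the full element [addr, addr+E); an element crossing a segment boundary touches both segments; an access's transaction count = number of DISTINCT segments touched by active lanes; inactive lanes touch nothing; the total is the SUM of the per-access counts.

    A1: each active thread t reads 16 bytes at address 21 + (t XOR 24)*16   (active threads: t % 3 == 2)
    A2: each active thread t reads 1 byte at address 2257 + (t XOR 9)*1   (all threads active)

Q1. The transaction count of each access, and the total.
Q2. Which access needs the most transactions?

A1: 14 transactions
A2: 2 transactions

Answer: 14,2; total 16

Answer: A1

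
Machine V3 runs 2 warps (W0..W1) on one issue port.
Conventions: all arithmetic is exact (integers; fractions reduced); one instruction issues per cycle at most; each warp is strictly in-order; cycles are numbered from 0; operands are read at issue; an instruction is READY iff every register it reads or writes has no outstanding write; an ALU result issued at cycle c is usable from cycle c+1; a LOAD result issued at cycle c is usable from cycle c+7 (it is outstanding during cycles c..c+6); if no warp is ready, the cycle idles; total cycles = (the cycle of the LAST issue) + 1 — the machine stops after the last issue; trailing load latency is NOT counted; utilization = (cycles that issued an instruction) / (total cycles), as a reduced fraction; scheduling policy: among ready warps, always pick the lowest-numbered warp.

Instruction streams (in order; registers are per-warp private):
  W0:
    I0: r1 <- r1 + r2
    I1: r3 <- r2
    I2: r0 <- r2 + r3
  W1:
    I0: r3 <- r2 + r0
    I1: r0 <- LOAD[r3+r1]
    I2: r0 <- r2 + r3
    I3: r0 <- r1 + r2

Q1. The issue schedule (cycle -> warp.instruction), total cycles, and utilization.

cycle 0: W0.I0
cycle 1: W0.I1
cycle 2: W0.I2
cycle 3: W1.I0
cycle 4: W1.I1
cycle 5: idle
cycle 6: idle
cycle 7: idle
cycle 8: idle
cycle 9: idle
cycle 10: idle
cycle 11: W1.I2
cycle 12: W1.I3

Answer: 13 cycles, utilization 7/13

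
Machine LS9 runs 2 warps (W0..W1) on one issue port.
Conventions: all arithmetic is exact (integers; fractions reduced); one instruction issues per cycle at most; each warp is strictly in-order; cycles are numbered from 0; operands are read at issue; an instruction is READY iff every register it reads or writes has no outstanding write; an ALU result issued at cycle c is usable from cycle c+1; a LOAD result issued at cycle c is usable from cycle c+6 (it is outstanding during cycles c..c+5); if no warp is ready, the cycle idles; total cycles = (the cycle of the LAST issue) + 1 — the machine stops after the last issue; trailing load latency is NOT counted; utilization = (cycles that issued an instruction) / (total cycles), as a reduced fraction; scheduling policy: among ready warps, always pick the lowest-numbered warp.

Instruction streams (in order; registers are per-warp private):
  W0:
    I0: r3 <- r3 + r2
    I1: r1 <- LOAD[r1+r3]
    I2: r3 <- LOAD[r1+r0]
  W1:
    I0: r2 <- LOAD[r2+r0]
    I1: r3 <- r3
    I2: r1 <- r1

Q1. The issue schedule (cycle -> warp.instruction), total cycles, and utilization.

cycle 0: W0.I0
cycle 1: W0.I1
cycle 2: W1.I0
cycle 3: W1.I1
cycle 4: W1.I2
cycle 5: idle
cycle 6: idle
cycle 7: W0.I2

Answer: 8 cycles, utilization 3/4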